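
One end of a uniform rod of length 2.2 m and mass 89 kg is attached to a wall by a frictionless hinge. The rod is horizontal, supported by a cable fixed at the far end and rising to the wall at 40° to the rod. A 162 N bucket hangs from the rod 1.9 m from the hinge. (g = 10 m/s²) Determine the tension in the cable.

Take torques about the hinge: T sin 40° · 2.2 = 89×10×1.1 + 162×1.9 = 1286.8 N·m.
So T = 1286.8 / (0.6428 × 2.2) = 909.96 N.

T ≈ 910 N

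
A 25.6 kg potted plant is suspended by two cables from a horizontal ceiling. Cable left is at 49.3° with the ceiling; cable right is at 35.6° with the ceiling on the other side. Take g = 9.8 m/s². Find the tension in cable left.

T_left ≈ 205 N

Weight W = 25.6 × 9.8 = 250.9 N acts straight down.
Horizontal: T_left cos 49.3° = T_right cos 35.6°  →  T_right = 0.802 T_left.
Vertical: T_left sin 49.3° + T_right sin 35.6° = 250.9.
Substituting the horizontal relation into the vertical equation gives 1.225 T_left = 250.9, so T_left = 204.8 N.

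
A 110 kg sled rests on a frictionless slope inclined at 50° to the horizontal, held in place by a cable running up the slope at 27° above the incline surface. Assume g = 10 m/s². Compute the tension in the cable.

Take axes along and perpendicular to the incline. Weight components: W sin 50° = 842.6 N down-slope, W cos 50° = 707.1 N into the surface.
Along incline: T cos 27° = W sin 50° → T = 945.7 N.
Perpendicular: N = W cos 50° − T sin 27° = 277.7 N.

T ≈ 946 N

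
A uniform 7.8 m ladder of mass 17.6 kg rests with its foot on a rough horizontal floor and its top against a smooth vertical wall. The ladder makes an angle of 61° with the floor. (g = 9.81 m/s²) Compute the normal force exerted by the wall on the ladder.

N_wall ≈ 47.9 N

Torques about the foot: N_wall · 7.8 sin 61° = 17.6×9.81×3.9 cos 61° → N_wall = 47.852 N.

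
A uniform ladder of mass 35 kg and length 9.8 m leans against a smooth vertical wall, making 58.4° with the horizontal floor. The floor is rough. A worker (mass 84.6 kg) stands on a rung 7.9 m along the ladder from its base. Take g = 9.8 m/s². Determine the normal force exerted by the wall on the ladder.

N_wall ≈ 517 N

Torques about the foot: N_wall · 9.8 sin 58.4° = 35×9.8×4.9 cos 58.4° + 84.6×9.8×7.9 cos 58.4° → N_wall = 516.67 N.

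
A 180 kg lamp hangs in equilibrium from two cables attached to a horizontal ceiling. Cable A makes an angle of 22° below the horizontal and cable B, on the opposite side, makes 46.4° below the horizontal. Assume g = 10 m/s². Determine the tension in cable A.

Weight W = 180 × 10 = 1800 N acts straight down.
Horizontal: T_A cos 22° = T_B cos 46.4°  →  T_B = 1.344 T_A.
Vertical: T_A sin 22° + T_B sin 46.4° = 1800.
Substituting the horizontal relation into the vertical equation gives 1.348 T_A = 1800, so T_A = 1335 N.

T_A ≈ 1340 N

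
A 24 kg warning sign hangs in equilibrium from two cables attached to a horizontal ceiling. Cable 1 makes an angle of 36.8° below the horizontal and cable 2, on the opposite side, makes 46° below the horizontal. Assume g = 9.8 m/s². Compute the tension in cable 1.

Weight W = 24 × 9.8 = 235.2 N acts straight down.
Horizontal: T_1 cos 36.8° = T_2 cos 46°  →  T_2 = 1.153 T_1.
Vertical: T_1 sin 36.8° + T_2 sin 46° = 235.2.
Substituting the horizontal relation into the vertical equation gives 1.428 T_1 = 235.2, so T_1 = 164.7 N.

T_1 ≈ 165 N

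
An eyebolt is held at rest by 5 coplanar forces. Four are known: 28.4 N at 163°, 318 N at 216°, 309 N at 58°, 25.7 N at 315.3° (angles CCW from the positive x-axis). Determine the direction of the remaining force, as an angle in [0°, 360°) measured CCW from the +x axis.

Sum the known components: ΣF_x = -102.4 N, ΣF_y = 65.36 N.
For equilibrium the remaining force must supply (−ΣF_x, −ΣF_y) = (102.4, -65.36) N.
Magnitude = √((102.4)² + (-65.36)²) = 121.5 N; direction = atan2(-65.36, 102.4) = 327.5°.

θ ≈ 327°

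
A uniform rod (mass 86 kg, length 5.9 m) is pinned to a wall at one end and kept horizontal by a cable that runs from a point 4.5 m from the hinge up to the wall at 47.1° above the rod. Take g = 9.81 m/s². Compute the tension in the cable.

T ≈ 755 N

Take torques about the hinge: T sin 47.1° · 4.5 = 86×9.81×2.95 = 2488.8 N·m.
So T = 2488.8 / (0.7325 × 4.5) = 754.99 N.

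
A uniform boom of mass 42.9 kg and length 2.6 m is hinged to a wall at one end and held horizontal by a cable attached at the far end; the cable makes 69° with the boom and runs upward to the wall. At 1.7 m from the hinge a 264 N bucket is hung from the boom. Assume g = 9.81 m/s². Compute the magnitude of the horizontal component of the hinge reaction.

Take torques about the hinge: T sin 69° · 2.6 = 42.9×9.81×1.3 + 264×1.7 = 995.9 N·m.
So T = 995.9 / (0.9336 × 2.6) = 410.29 N.
ΣF_x = 0: H_x = T cos 69° = 147.04 N.

H_x ≈ 147 N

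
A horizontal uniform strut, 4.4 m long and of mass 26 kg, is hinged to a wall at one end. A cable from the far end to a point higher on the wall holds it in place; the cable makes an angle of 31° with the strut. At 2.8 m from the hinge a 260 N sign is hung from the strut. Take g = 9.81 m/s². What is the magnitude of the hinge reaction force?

Take torques about the hinge: T sin 31° · 4.4 = 26×9.81×2.2 + 260×2.8 = 1289.1 N·m.
So T = 1289.1 / (0.5150 × 4.4) = 568.86 N.
ΣF_x = 0: H_x = T cos 31° = 487.61 N.
ΣF_y = 0: H_y = (26×9.81 + 260) − T sin 31° = 515.06 − 292.98 = 222.08 N.
|H| = √(H_x² + H_y²) = √((487.61)² + (222.08)²) = 535.8 N.

|H| ≈ 536 N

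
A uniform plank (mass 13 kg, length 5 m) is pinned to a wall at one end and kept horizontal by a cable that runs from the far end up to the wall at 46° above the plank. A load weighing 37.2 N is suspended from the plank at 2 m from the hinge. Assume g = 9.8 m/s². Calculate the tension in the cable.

T ≈ 109 N

Take torques about the hinge: T sin 46° · 5 = 13×9.8×2.5 + 37.2×2 = 392.9 N·m.
So T = 392.9 / (0.7193 × 5) = 109.24 N.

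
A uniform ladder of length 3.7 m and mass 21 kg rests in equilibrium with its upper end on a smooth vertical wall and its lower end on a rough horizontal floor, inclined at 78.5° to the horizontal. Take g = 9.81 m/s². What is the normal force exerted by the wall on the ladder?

N_wall ≈ 21 N

Torques about the foot: N_wall · 3.7 sin 78.5° = 21×9.81×1.85 cos 78.5° → N_wall = 20.957 N.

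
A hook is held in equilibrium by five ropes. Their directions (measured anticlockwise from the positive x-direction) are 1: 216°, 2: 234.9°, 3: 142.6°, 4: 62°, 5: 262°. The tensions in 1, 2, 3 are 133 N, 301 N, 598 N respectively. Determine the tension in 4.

Resolve: ΣF_x = 133 cos 216° + 301 cos 234.9° + 598 cos 142.6° + T_4 cos 62° + T_5 cos 262° = 0.
        ΣF_y = 133 sin 216° + 301 sin 234.9° + 598 sin 142.6° + T_4 sin 62° + T_5 sin 262° = 0.
The known terms sum to (-755.7, 38.77) N, so 0.4695 T_4 − 0.1392 T_5 = 755.7 and 0.8829 T_4 − 0.9903 T_5 = -38.77.
Solving simultaneously: T_4 = 2204 N, T_5 = 2004 N.

T_4 ≈ 2200 N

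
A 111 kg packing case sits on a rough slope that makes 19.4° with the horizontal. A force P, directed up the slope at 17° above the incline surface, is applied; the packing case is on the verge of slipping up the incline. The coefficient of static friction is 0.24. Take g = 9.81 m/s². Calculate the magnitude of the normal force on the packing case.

N ≈ 854 N

On the verge of sliding up the incline, friction equals μN and acts down the slope.
Perpendicular: N + P sin 17° = W cos 19.4° = 1027 N.
Along incline: P cos 17° = W sin 19.4° + μN  with W sin 19.4° = 361.7 N.
Solving the pair for P and N: P = 592.5 N, N = 853.9 N (and f = μN = 204.9 N).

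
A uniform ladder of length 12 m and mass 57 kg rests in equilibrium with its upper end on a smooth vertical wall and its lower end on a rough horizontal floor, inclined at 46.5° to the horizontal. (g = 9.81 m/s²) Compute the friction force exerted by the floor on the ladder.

Torques about the foot: N_wall · 12 sin 46.5° = 57×9.81×6 cos 46.5° → N_wall = 265.32 N.
ΣF_x = 0: f_floor = N_wall = 265.32 N.

f ≈ 265 N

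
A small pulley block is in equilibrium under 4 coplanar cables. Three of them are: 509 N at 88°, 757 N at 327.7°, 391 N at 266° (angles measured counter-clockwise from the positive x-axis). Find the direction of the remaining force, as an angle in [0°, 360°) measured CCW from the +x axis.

Sum the known components: ΣF_x = 630.4 N, ΣF_y = -285.9 N.
For equilibrium the remaining force must supply (−ΣF_x, −ΣF_y) = (-630.4, 285.9) N.
Magnitude = √((-630.4)² + (285.9)²) = 692.1 N; direction = atan2(285.9, -630.4) = 155.6°.

θ ≈ 156°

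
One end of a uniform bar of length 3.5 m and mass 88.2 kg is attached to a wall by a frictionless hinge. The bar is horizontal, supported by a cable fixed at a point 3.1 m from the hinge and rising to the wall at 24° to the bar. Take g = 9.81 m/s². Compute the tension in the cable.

Take torques about the hinge: T sin 24° · 3.1 = 88.2×9.81×1.75 = 1514.2 N·m.
So T = 1514.2 / (0.4067 × 3.1) = 1200.9 N.

T ≈ 1200 N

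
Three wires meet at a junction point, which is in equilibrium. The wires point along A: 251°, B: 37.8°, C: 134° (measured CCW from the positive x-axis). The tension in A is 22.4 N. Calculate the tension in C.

Resolve: ΣF_x = 22.4 cos 251° + T_B cos 37.8° + T_C cos 134° = 0.
        ΣF_y = 22.4 sin 251° + T_B sin 37.8° + T_C sin 134° = 0.
The known terms sum to (-7.293, -21.18) N, so 0.7902 T_B − 0.6947 T_C = 7.293 and 0.6129 T_B + 0.7193 T_C = 21.18.
Solving simultaneously: T_B = 20.08 N, T_C = 12.34 N.

T_C ≈ 12.3 N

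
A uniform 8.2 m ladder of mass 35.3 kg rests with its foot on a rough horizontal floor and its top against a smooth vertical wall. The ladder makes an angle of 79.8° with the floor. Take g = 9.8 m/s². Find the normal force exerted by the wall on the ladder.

Torques about the foot: N_wall · 8.2 sin 79.8° = 35.3×9.8×4.1 cos 79.8° → N_wall = 31.122 N.

N_wall ≈ 31.1 N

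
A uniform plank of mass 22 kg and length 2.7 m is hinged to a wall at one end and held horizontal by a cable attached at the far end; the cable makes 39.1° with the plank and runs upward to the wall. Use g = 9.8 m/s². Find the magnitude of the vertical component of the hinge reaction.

|H_y| ≈ 108 N

Take torques about the hinge: T sin 39.1° · 2.7 = 22×9.8×1.35 = 291.06 N·m.
So T = 291.06 / (0.6307 × 2.7) = 170.93 N.
ΣF_y = 0: H_y = (22×9.8) − T sin 39.1° = 215.6 − 107.8 = 107.8 N.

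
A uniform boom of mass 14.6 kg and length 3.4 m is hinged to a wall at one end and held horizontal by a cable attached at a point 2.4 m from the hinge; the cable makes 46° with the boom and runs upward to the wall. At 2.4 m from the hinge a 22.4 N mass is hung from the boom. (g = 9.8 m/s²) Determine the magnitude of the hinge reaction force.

Take torques about the hinge: T sin 46° · 2.4 = 14.6×9.8×1.7 + 22.4×2.4 = 297 N·m.
So T = 297 / (0.7193 × 2.4) = 172.03 N.
ΣF_x = 0: H_x = T cos 46° = 119.5 N.
ΣF_y = 0: H_y = (14.6×9.8 + 22.4) − T sin 46° = 165.48 − 123.75 = 41.732 N.
|H| = √(H_x² + H_y²) = √((119.5)² + (41.732)²) = 126.58 N.

|H| ≈ 127 N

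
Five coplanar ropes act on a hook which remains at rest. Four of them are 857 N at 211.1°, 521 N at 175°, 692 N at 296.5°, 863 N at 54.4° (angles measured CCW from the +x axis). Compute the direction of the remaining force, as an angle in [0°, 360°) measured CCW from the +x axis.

θ ≈ 35.5°

Sum the known components: ΣF_x = -441.7 N, ΣF_y = -314.8 N.
For equilibrium the remaining force must supply (−ΣF_x, −ΣF_y) = (441.7, 314.8) N.
Magnitude = √((441.7)² + (314.8)²) = 542.4 N; direction = atan2(314.8, 441.7) = 35.5°.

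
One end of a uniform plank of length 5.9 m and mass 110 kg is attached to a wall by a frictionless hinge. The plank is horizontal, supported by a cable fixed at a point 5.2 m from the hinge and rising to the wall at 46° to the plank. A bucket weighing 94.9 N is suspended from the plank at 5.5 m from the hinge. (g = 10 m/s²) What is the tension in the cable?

Take torques about the hinge: T sin 46° · 5.2 = 110×10×2.95 + 94.9×5.5 = 3766.9 N·m.
So T = 3766.9 / (0.7193 × 5.2) = 1007.1 N.

T ≈ 1010 N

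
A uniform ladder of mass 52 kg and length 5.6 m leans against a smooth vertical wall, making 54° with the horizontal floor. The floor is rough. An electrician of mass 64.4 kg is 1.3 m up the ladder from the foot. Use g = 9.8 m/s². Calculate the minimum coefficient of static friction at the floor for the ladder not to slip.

ΣF_y = 0: N_floor = 52×9.8 + 64.4×9.8 = 1140.7 N.
Torques about the foot: N_wall · 5.6 sin 54° = 52×9.8×2.8 cos 54° + 64.4×9.8×1.3 cos 54° → N_wall = 291.57 N.
ΣF_x = 0: f_floor = N_wall = 291.57 N.
μ_min = f_floor / N_floor = 291.57 / 1140.7 = 0.2556.

μ_min ≈ 0.256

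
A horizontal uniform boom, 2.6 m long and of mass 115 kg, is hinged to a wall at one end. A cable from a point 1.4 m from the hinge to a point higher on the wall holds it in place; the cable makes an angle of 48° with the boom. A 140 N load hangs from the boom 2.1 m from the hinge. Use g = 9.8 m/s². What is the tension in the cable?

T ≈ 1690 N

Take torques about the hinge: T sin 48° · 1.4 = 115×9.8×1.3 + 140×2.1 = 1759.1 N·m.
So T = 1759.1 / (0.7431 × 1.4) = 1690.8 N.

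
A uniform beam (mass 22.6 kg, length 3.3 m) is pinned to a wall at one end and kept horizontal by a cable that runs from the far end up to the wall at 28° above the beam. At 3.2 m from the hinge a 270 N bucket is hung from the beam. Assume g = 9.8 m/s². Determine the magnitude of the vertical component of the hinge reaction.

Take torques about the hinge: T sin 28° · 3.3 = 22.6×9.8×1.65 + 270×3.2 = 1229.4 N·m.
So T = 1229.4 / (0.4695 × 3.3) = 793.57 N.
ΣF_y = 0: H_y = (22.6×9.8 + 270) − T sin 28° = 491.48 − 372.56 = 118.92 N.

|H_y| ≈ 119 N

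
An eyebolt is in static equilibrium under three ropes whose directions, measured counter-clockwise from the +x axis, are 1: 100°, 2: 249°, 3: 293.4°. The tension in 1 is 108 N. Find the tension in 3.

T_3 ≈ 79.5 N

Resolve: ΣF_x = 108 cos 100° + T_2 cos 249° + T_3 cos 293.4° = 0.
        ΣF_y = 108 sin 100° + T_2 sin 249° + T_3 sin 293.4° = 0.
The known terms sum to (-18.75, 106.4) N, so -0.3584 T_2 + 0.3971 T_3 = 18.75 and -0.9336 T_2 − 0.9178 T_3 = -106.4.
Solving simultaneously: T_2 = 35.77 N, T_3 = 79.50 N.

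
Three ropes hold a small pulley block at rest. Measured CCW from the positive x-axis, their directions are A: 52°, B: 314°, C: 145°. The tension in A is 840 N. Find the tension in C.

Resolve: ΣF_x = 840 cos 52° + T_B cos 314° + T_C cos 145° = 0.
        ΣF_y = 840 sin 52° + T_B sin 314° + T_C sin 145° = 0.
The known terms sum to (517.2, 661.9) N, so 0.6947 T_B − 0.8192 T_C = -517.2 and -0.7193 T_B + 0.5736 T_C = -661.9.
Solving simultaneously: T_B = 4396 N, T_C = 4359 N.

T_C ≈ 4360 N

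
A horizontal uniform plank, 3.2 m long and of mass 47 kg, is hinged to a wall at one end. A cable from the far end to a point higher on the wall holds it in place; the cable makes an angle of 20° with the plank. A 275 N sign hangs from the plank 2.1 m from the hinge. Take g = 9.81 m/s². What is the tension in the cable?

Take torques about the hinge: T sin 20° · 3.2 = 47×9.81×1.6 + 275×2.1 = 1315.2 N·m.
So T = 1315.2 / (0.3420 × 3.2) = 1201.7 N.

T ≈ 1200 N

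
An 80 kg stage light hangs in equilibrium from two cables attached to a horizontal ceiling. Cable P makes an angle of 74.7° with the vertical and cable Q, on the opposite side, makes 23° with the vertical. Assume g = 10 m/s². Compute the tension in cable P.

T_P ≈ 315 N

Angles from the horizontal: cable P is 90° − 74.7° = 15.3°, cable Q is 90° − 23° = 67°.
Weight W = 80 × 10 = 800 N acts straight down.
Horizontal: T_P cos 15.3° = T_Q cos 67°  →  T_Q = 2.469 T_P.
Vertical: T_P sin 15.3° + T_Q sin 67° = 800.
Substituting the horizontal relation into the vertical equation gives 2.536 T_P = 800, so T_P = 315.4 N.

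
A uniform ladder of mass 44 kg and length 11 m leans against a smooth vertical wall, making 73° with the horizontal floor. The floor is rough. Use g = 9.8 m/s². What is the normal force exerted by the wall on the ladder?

N_wall ≈ 65.9 N

Torques about the foot: N_wall · 11 sin 73° = 44×9.8×5.5 cos 73° → N_wall = 65.916 N.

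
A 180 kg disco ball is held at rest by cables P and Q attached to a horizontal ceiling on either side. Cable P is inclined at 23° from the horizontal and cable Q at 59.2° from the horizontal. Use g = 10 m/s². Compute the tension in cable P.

Weight W = 180 × 10 = 1800 N acts straight down.
Horizontal: T_P cos 23° = T_Q cos 59.2°  →  T_Q = 1.798 T_P.
Vertical: T_P sin 23° + T_Q sin 59.2° = 1800.
Substituting the horizontal relation into the vertical equation gives 1.935 T_P = 1800, so T_P = 930.3 N.

T_P ≈ 930 N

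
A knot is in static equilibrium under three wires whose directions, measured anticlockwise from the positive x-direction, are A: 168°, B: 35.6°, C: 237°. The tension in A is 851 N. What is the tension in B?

Resolve: ΣF_x = 851 cos 168° + T_B cos 35.6° + T_C cos 237° = 0.
        ΣF_y = 851 sin 168° + T_B sin 35.6° + T_C sin 237° = 0.
The known terms sum to (-832.4, 176.9) N, so 0.8131 T_B − 0.5446 T_C = 832.4 and 0.5821 T_B − 0.8387 T_C = -176.9.
Solving simultaneously: T_B = 2177 N, T_C = 1722 N.

T_B ≈ 2180 N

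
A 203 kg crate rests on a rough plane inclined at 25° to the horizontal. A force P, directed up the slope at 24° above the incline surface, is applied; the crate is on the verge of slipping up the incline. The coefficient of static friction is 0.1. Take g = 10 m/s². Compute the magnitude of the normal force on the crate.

On the verge of sliding up the incline, friction equals μN and acts down the slope.
Perpendicular: N + P sin 24° = W cos 25° = 1840 N.
Along incline: P cos 24° = W sin 25° + μN  with W sin 25° = 857.9 N.
Solving the pair for P and N: P = 1092 N, N = 1396 N (and f = μN = 139.6 N).

N ≈ 1400 N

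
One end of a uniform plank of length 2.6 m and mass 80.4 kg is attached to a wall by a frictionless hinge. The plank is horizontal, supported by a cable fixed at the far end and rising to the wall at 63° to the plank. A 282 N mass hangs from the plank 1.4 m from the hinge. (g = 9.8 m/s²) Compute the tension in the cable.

Take torques about the hinge: T sin 63° · 2.6 = 80.4×9.8×1.3 + 282×1.4 = 1419.1 N·m.
So T = 1419.1 / (0.8910 × 2.6) = 612.57 N.

T ≈ 613 N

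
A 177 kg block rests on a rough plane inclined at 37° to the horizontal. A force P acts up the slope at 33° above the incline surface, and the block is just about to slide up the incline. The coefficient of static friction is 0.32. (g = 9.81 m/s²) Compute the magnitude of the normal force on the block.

On the verge of sliding up the incline, friction equals μN and acts down the slope.
Perpendicular: N + P sin 33° = W cos 37° = 1387 N.
Along incline: P cos 33° = W sin 37° + μN  with W sin 37° = 1045 N.
Solving the pair for P and N: P = 1470 N, N = 586.3 N (and f = μN = 187.6 N).

N ≈ 586 N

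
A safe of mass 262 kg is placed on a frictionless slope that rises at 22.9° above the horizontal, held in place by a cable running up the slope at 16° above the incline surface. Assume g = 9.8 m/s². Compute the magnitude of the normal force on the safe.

Take axes along and perpendicular to the incline. Weight components: W sin 22.9° = 999.1 N down-slope, W cos 22.9° = 2365 N into the surface.
Along incline: T cos 16° = W sin 22.9° → T = 1039 N.
Perpendicular: N = W cos 22.9° − T sin 16° = 2079 N.

N ≈ 2080 N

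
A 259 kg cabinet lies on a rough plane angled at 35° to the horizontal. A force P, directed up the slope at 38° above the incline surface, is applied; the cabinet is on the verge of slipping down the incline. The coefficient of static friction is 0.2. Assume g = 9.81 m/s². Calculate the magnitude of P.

On the verge of sliding down the incline, friction equals μN and acts up the slope.
Perpendicular: N + P sin 38° = W cos 35° = 2081 N.
Along incline: P cos 38° + μN = W sin 35° with W sin 35° = 1457 N.
Solving the pair for P and N: P = 1566 N, N = 1117 N (and f = μN = 223.5 N).

P ≈ 1570 N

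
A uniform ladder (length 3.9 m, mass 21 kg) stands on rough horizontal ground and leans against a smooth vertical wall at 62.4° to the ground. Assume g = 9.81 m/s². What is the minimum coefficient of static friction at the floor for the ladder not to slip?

μ_min ≈ 0.261

ΣF_y = 0: N_floor = 21×9.81 = 206.01 N.
Torques about the foot: N_wall · 3.9 sin 62.4° = 21×9.81×1.95 cos 62.4° → N_wall = 53.85 N.
ΣF_x = 0: f_floor = N_wall = 53.85 N.
μ_min = f_floor / N_floor = 53.85 / 206.01 = 0.2614.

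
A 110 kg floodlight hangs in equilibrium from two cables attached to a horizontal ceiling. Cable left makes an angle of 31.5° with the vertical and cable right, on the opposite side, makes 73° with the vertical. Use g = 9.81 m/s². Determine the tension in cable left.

T_left ≈ 1070 N

Angles from the horizontal: cable left is 90° − 31.5° = 58.5°, cable right is 90° − 73° = 17°.
Weight W = 110 × 9.81 = 1079 N acts straight down.
Horizontal: T_left cos 58.5° = T_right cos 17°  →  T_right = 0.5464 T_left.
Vertical: T_left sin 58.5° + T_right sin 17° = 1079.
Substituting the horizontal relation into the vertical equation gives 1.012 T_left = 1079, so T_left = 1066 N.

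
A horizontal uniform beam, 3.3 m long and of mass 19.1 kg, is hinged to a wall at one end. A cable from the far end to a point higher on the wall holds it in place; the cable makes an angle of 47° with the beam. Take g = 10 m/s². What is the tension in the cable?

T ≈ 131 N

Take torques about the hinge: T sin 47° · 3.3 = 19.1×10×1.65 = 315.15 N·m.
So T = 315.15 / (0.7314 × 3.3) = 130.58 N.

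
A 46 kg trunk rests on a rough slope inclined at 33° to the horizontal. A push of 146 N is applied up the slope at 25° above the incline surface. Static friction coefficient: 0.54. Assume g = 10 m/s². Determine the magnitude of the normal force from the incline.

Axes along / perpendicular to the incline. W sin 33° = 250.5 N down-slope; W cos 33° = 385.8 N into the surface.
Perpendicular: N = W cos 33° − P sin 25° = 385.8 − 61.7 = 324.1 N.
Along incline: P cos 25° + f = W sin 33° (friction acts up-slope) → f = 250.5 − 132.3 = 118.2 N.
|f| = 118.2 N ≤ μN = 175 N, so the trunk is indeed static.

N ≈ 324 N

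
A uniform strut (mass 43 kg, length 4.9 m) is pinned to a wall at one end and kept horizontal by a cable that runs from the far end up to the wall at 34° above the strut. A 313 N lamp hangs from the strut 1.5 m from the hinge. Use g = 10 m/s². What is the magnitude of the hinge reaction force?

Take torques about the hinge: T sin 34° · 4.9 = 43×10×2.45 + 313×1.5 = 1523 N·m.
So T = 1523 / (0.5592 × 4.9) = 555.83 N.
ΣF_x = 0: H_x = T cos 34° = 460.8 N.
ΣF_y = 0: H_y = (43×10 + 313) − T sin 34° = 743 − 310.82 = 432.18 N.
|H| = √(H_x² + H_y²) = √((460.8)² + (432.18)²) = 631.76 N.

|H| ≈ 632 N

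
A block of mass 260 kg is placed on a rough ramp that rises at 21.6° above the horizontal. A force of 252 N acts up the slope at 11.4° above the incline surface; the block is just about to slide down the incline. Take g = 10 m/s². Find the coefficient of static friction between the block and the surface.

μ ≈ 0.300

On the verge of sliding down the incline, friction is at its maximum μN and acts up the slope.
Perpendicular to incline: N = W cos 21.6° − P sin 11.4° = 2417 − 49.81 = 2368 N.
Along incline: P cos 11.4° + μN = W sin 21.6° → μ = (W sin 21.6° − P cos 11.4°) / N = 0.2999.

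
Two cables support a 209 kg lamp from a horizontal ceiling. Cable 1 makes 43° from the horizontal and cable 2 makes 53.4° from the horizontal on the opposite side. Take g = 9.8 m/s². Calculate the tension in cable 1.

Weight W = 209 × 9.8 = 2048 N acts straight down.
Horizontal: T_1 cos 43° = T_2 cos 53.4°  →  T_2 = 1.227 T_1.
Vertical: T_1 sin 43° + T_2 sin 53.4° = 2048.
Substituting the horizontal relation into the vertical equation gives 1.667 T_1 = 2048, so T_1 = 1229 N.

T_1 ≈ 1230 N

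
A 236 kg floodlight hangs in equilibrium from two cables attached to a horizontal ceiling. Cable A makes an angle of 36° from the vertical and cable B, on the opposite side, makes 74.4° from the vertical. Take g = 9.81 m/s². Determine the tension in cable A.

Angles from the horizontal: cable A is 90° − 36° = 54°, cable B is 90° − 74.4° = 15.6°.
Weight W = 236 × 9.81 = 2315 N acts straight down.
Horizontal: T_A cos 54° = T_B cos 15.6°  →  T_B = 0.6103 T_A.
Vertical: T_A sin 54° + T_B sin 15.6° = 2315.
Substituting the horizontal relation into the vertical equation gives 0.9731 T_A = 2315, so T_A = 2379 N.

T_A ≈ 2380 N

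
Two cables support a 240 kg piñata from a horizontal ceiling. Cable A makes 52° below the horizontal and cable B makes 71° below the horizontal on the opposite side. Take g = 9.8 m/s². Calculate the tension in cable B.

T_B ≈ 1730 N

Weight W = 240 × 9.8 = 2352 N acts straight down.
Horizontal: T_A cos 52° = T_B cos 71°  →  T_A = 0.5288 T_B.
Vertical: T_A sin 52° + T_B sin 71° = 2352.
Substituting the horizontal relation into the vertical equation gives 1.362 T_B = 2352, so T_B = 1727 N.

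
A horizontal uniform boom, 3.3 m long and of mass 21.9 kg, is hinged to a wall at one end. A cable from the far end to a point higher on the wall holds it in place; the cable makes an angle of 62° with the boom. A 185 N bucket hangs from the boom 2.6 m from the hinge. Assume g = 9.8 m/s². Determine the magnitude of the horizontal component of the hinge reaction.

Take torques about the hinge: T sin 62° · 3.3 = 21.9×9.8×1.65 + 185×2.6 = 835.12 N·m.
So T = 835.12 / (0.8829 × 3.3) = 286.62 N.
ΣF_x = 0: H_x = T cos 62° = 134.56 N.

H_x ≈ 135 N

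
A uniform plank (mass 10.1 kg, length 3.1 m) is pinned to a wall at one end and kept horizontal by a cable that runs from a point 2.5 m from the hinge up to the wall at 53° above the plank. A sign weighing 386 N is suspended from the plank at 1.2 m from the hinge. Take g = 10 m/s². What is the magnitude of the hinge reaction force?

Take torques about the hinge: T sin 53° · 2.5 = 10.1×10×1.55 + 386×1.2 = 619.75 N·m.
So T = 619.75 / (0.7986 × 2.5) = 310.4 N.
ΣF_x = 0: H_x = T cos 53° = 186.81 N.
ΣF_y = 0: H_y = (10.1×10 + 386) − T sin 53° = 487 − 247.9 = 239.1 N.
|H| = √(H_x² + H_y²) = √((186.81)² + (239.1)²) = 303.42 N.

|H| ≈ 303 N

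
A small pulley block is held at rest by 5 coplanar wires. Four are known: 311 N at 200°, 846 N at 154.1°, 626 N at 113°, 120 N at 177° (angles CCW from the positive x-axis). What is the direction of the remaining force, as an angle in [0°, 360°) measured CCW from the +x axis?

θ ≈ 329°

Sum the known components: ΣF_x = -1418 N, ΣF_y = 845.7 N.
For equilibrium the remaining force must supply (−ΣF_x, −ΣF_y) = (1418, -845.7) N.
Magnitude = √((1418)² + (-845.7)²) = 1651 N; direction = atan2(-845.7, 1418) = 329.2°.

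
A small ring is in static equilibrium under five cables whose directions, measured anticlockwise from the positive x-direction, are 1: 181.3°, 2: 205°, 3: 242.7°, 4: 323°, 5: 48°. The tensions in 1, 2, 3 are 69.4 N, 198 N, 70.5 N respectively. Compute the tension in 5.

T_5 ≈ 288 N

Resolve: ΣF_x = 69.4 cos 181.3° + 198 cos 205° + 70.5 cos 242.7° + T_4 cos 323° + T_5 cos 48° = 0.
        ΣF_y = 69.4 sin 181.3° + 198 sin 205° + 70.5 sin 242.7° + T_4 sin 323° + T_5 sin 48° = 0.
The known terms sum to (-281.2, -147.9) N, so 0.7986 T_4 + 0.6691 T_5 = 281.2 and -0.6018 T_4 + 0.7431 T_5 = 147.9.
Solving simultaneously: T_4 = 110.4 N, T_5 = 288.4 N.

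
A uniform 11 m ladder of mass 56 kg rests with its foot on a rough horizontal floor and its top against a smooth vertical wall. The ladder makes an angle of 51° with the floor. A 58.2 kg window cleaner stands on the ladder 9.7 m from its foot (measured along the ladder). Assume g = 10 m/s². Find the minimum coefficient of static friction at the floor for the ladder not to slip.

μ_min ≈ 0.562

ΣF_y = 0: N_floor = 56×10 + 58.2×10 = 1142 N.
Torques about the foot: N_wall · 11 sin 51° = 56×10×5.5 cos 51° + 58.2×10×9.7 cos 51° → N_wall = 642.34 N.
ΣF_x = 0: f_floor = N_wall = 642.34 N.
μ_min = f_floor / N_floor = 642.34 / 1142 = 0.5625.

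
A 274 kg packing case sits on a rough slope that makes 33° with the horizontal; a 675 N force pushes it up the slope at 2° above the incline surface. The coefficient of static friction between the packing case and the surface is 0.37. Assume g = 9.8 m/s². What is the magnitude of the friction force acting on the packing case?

f ≈ 788 N

Axes along / perpendicular to the incline. W sin 33° = 1462 N down-slope; W cos 33° = 2252 N into the surface.
Perpendicular: N = W cos 33° − P sin 2° = 2252 − 23.56 = 2228 N.
Along incline: P cos 2° + f = W sin 33° (friction acts up-slope) → f = 1462 − 674.6 = 787.9 N.
|f| = 787.9 N ≤ μN = 824.5 N, so the packing case is indeed static.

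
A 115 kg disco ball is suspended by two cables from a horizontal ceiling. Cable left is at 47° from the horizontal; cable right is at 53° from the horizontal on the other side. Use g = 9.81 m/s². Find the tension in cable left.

Weight W = 115 × 9.81 = 1128 N acts straight down.
Horizontal: T_left cos 47° = T_right cos 53°  →  T_right = 1.133 T_left.
Vertical: T_left sin 47° + T_right sin 53° = 1128.
Substituting the horizontal relation into the vertical equation gives 1.636 T_left = 1128, so T_left = 689.4 N.

T_left ≈ 689 N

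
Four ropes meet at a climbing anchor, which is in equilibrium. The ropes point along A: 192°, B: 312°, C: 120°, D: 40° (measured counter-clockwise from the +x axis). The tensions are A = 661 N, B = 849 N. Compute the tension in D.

T_D ≈ 459 N

Resolve: ΣF_x = 661 cos 192° + 849 cos 312° + T_C cos 120° + T_D cos 40° = 0.
        ΣF_y = 661 sin 192° + 849 sin 312° + T_C sin 120° + T_D sin 40° = 0.
The known terms sum to (-78.46, -768.4) N, so -0.5000 T_C + 0.7660 T_D = 78.46 and 0.8660 T_C + 0.6428 T_D = 768.4.
Solving simultaneously: T_C = 546.5 N, T_D = 459.1 N.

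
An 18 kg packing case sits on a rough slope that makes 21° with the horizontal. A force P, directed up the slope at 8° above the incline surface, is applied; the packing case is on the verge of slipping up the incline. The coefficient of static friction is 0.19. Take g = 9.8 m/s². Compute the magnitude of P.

P ≈ 93 N

On the verge of sliding up the incline, friction equals μN and acts down the slope.
Perpendicular: N + P sin 8° = W cos 21° = 164.7 N.
Along incline: P cos 8° = W sin 21° + μN  with W sin 21° = 63.22 N.
Solving the pair for P and N: P = 92.95 N, N = 151.7 N (and f = μN = 28.83 N).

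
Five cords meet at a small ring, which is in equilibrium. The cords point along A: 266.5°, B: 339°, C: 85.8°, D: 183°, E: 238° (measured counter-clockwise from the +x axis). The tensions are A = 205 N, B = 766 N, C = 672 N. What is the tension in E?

T_E ≈ 185 N

Resolve: ΣF_x = 205 cos 266.5° + 766 cos 339° + 672 cos 85.8° + T_D cos 183° + T_E cos 238° = 0.
        ΣF_y = 205 sin 266.5° + 766 sin 339° + 672 sin 85.8° + T_D sin 183° + T_E sin 238° = 0.
The known terms sum to (751.8, 191.1) N, so -0.9986 T_D − 0.5299 T_E = -751.8 and -0.0523 T_D − 0.8480 T_E = -191.1.
Solving simultaneously: T_D = 654.7 N, T_E = 184.9 N.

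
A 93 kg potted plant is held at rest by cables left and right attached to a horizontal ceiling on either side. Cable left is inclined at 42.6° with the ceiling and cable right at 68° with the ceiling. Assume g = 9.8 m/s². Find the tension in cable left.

T_left ≈ 365 N

Weight W = 93 × 9.8 = 911.4 N acts straight down.
Horizontal: T_left cos 42.6° = T_right cos 68°  →  T_right = 1.965 T_left.
Vertical: T_left sin 42.6° + T_right sin 68° = 911.4.
Substituting the horizontal relation into the vertical equation gives 2.499 T_left = 911.4, so T_left = 364.7 N.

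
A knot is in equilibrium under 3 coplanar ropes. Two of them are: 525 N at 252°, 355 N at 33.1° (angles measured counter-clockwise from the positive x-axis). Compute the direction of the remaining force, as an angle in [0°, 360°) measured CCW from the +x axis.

θ ≈ 114°

Sum the known components: ΣF_x = 135.2 N, ΣF_y = -305.4 N.
For equilibrium the remaining force must supply (−ΣF_x, −ΣF_y) = (-135.2, 305.4) N.
Magnitude = √((-135.2)² + (305.4)²) = 334 N; direction = atan2(305.4, -135.2) = 113.9°.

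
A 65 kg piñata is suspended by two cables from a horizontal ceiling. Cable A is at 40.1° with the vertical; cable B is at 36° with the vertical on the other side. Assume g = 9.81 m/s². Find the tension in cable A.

T_A ≈ 386 N

Angles from the horizontal: cable A is 90° − 40.1° = 49.9°, cable B is 90° − 36° = 54°.
Weight W = 65 × 9.81 = 637.6 N acts straight down.
Horizontal: T_A cos 49.9° = T_B cos 54°  →  T_B = 1.096 T_A.
Vertical: T_A sin 49.9° + T_B sin 54° = 637.6.
Substituting the horizontal relation into the vertical equation gives 1.651 T_A = 637.6, so T_A = 386.1 N.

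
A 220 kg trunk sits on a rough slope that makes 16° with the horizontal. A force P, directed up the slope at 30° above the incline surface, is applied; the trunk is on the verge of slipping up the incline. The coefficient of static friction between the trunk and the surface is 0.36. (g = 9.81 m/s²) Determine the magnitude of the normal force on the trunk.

On the verge of sliding up the incline, friction equals μN and acts down the slope.
Perpendicular: N + P sin 30° = W cos 16° = 2075 N.
Along incline: P cos 30° = W sin 16° + μN  with W sin 16° = 594.9 N.
Solving the pair for P and N: P = 1283 N, N = 1433 N (and f = μN = 516 N).

N ≈ 1430 N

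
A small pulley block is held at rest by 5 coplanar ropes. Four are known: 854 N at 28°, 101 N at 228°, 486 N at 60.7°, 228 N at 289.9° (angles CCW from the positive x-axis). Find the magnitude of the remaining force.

Sum the known components: ΣF_x = 1002 N, ΣF_y = 535.3 N.
For equilibrium the remaining force must supply (−ΣF_x, −ΣF_y) = (-1002, -535.3) N.
Magnitude = √((-1002)² + (-535.3)²) = 1136 N; direction = atan2(-535.3, -1002) = 208.1°.

F ≈ 1140 N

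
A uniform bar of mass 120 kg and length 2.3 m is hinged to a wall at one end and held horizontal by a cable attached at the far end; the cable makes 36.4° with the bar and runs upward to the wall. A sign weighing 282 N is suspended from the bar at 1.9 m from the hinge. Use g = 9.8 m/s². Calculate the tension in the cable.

Take torques about the hinge: T sin 36.4° · 2.3 = 120×9.8×1.15 + 282×1.9 = 1888.2 N·m.
So T = 1888.2 / (0.5934 × 2.3) = 1383.4 N.

T ≈ 1380 N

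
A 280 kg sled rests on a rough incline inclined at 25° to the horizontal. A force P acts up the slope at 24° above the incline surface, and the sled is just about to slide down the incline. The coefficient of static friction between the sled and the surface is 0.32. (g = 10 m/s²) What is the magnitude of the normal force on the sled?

N ≈ 2340 N

On the verge of sliding down the incline, friction equals μN and acts up the slope.
Perpendicular: N + P sin 24° = W cos 25° = 2538 N.
Along incline: P cos 24° + μN = W sin 25° with W sin 25° = 1183 N.
Solving the pair for P and N: P = 473.9 N, N = 2345 N (and f = μN = 750.4 N).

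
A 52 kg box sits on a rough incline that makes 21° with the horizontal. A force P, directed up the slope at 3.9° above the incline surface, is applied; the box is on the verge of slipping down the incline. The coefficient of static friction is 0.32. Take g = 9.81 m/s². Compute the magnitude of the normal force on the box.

On the verge of sliding down the incline, friction equals μN and acts up the slope.
Perpendicular: N + P sin 3.9° = W cos 21° = 476.2 N.
Along incline: P cos 3.9° + μN = W sin 21° with W sin 21° = 182.8 N.
Solving the pair for P and N: P = 31.16 N, N = 474.1 N (and f = μN = 151.7 N).

N ≈ 474 N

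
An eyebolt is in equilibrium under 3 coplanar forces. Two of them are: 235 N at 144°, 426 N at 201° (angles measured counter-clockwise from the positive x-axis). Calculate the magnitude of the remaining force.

F ≈ 588 N

Sum the known components: ΣF_x = -587.8 N, ΣF_y = -14.54 N.
For equilibrium the remaining force must supply (−ΣF_x, −ΣF_y) = (587.8, 14.54) N.
Magnitude = √((587.8)² + (14.54)²) = 588 N; direction = atan2(14.54, 587.8) = 1.4°.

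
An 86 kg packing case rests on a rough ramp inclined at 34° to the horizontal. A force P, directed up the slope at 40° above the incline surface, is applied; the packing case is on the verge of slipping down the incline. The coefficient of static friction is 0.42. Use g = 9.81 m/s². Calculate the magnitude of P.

P ≈ 359 N

On the verge of sliding down the incline, friction equals μN and acts up the slope.
Perpendicular: N + P sin 40° = W cos 34° = 699.4 N.
Along incline: P cos 40° + μN = W sin 34° with W sin 34° = 471.8 N.
Solving the pair for P and N: P = 358.8 N, N = 468.8 N (and f = μN = 196.9 N).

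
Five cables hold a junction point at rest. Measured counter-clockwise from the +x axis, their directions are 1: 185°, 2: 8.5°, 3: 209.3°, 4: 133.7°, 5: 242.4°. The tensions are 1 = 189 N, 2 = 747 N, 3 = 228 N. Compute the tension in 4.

T_4 ≈ 338 N

Resolve: ΣF_x = 189 cos 185° + 747 cos 8.5° + 228 cos 209.3° + T_4 cos 133.7° + T_5 cos 242.4° = 0.
        ΣF_y = 189 sin 185° + 747 sin 8.5° + 228 sin 209.3° + T_4 sin 133.7° + T_5 sin 242.4° = 0.
The known terms sum to (351.7, -17.64) N, so -0.6909 T_4 − 0.4633 T_5 = -351.7 and 0.7230 T_4 − 0.8862 T_5 = 17.64.
Solving simultaneously: T_4 = 337.7 N, T_5 = 255.6 N.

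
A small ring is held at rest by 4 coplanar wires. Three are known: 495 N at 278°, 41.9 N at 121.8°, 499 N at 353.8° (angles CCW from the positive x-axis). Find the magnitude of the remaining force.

Sum the known components: ΣF_x = 542.9 N, ΣF_y = -508.5 N.
For equilibrium the remaining force must supply (−ΣF_x, −ΣF_y) = (-542.9, 508.5) N.
Magnitude = √((-542.9)² + (508.5)²) = 743.8 N; direction = atan2(508.5, -542.9) = 136.9°.

F ≈ 744 N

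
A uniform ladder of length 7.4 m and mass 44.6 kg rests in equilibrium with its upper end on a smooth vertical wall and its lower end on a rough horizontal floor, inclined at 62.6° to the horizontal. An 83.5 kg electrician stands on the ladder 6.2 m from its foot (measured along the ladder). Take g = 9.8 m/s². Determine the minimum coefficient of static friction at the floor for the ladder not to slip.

ΣF_y = 0: N_floor = 44.6×9.8 + 83.5×9.8 = 1255.4 N.
Torques about the foot: N_wall · 7.4 sin 62.6° = 44.6×9.8×3.7 cos 62.6° + 83.5×9.8×6.2 cos 62.6° → N_wall = 468.66 N.
ΣF_x = 0: f_floor = N_wall = 468.66 N.
μ_min = f_floor / N_floor = 468.66 / 1255.4 = 0.3733.

μ_min ≈ 0.373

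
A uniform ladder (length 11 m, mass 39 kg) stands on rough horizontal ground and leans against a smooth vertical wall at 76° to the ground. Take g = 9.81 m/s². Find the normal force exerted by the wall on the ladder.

Torques about the foot: N_wall · 11 sin 76° = 39×9.81×5.5 cos 76° → N_wall = 47.695 N.

N_wall ≈ 47.7 N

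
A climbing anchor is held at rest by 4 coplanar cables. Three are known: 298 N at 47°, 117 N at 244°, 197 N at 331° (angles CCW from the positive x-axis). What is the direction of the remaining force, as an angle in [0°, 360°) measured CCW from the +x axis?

Sum the known components: ΣF_x = 324.2 N, ΣF_y = 17.28 N.
For equilibrium the remaining force must supply (−ΣF_x, −ΣF_y) = (-324.2, -17.28) N.
Magnitude = √((-324.2)² + (-17.28)²) = 324.7 N; direction = atan2(-17.28, -324.2) = 183.1°.

θ ≈ 183°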